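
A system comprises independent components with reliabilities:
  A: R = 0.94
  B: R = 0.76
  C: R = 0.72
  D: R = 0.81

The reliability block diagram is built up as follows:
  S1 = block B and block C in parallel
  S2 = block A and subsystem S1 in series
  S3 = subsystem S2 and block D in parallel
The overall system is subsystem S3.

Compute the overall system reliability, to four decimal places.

Parallel (B and C): 1 − (1 − 0.760000)(1 − 0.720000) = 0.932800
Series (A and [0.932800]): 0.940000 × 0.932800 = 0.876832
Parallel ([0.876832] and D): 1 − (1 − 0.876832)(1 − 0.810000) = 0.9766

0.9766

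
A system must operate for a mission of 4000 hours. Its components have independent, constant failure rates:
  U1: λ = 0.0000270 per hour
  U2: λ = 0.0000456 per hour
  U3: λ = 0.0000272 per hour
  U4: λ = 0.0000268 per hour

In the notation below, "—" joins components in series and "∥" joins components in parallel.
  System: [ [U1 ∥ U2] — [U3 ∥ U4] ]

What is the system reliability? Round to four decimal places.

0.9726

R(U1) = exp(−0.0000270 × 4000) = 0.897628
R(U2) = exp(−0.0000456 × 4000) = 0.833268
R(U3) = exp(−0.0000272 × 4000) = 0.896910
R(U4) = exp(−0.0000268 × 4000) = 0.898346
Parallel (U1 and U2): 1 − (1 − 0.897628)(1 − 0.833268) = 0.982931
Parallel (U3 and U4): 1 − (1 − 0.896910)(1 − 0.898346) = 0.989520
Series ([0.982931] and [0.989520]): 0.982931 × 0.989520 = 0.9726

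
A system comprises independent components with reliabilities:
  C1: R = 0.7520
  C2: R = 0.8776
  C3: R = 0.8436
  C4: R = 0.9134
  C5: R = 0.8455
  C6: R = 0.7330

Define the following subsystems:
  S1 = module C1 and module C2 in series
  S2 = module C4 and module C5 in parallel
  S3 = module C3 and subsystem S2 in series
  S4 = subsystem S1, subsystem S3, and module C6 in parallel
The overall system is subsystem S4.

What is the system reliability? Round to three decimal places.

0.985

Series (C1 and C2): 0.75200 × 0.87760 = 0.65996
Parallel (C4 and C5): 1 − (1 − 0.91340)(1 − 0.84550) = 0.98662
Series (C3 and [0.98662]): 0.84360 × 0.98662 = 0.83231
Parallel ([0.65996], [0.83231], and C6): 1 − (1 − 0.65996)(1 − 0.83231)(1 − 0.73300) = 0.985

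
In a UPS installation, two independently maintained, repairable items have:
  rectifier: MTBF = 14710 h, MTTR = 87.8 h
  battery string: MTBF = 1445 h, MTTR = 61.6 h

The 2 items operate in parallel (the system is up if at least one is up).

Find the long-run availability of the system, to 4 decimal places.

A(rectifier) = MTBF/(MTBF+MTTR) = 14710/(14710+87.8) = 0.994067
A(battery string) = MTBF/(MTBF+MTTR) = 1445/(1445+61.6) = 0.959113
Parallel availability: 1 − (1 − 0.994067)(1 − 0.959113) = 0.9998

0.9998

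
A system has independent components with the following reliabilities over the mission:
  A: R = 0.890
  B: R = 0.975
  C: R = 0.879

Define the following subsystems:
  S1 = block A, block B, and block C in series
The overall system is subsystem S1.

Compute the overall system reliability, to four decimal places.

Series (A, B, and C): 0.890000 × 0.975000 × 0.879000 = 0.7628

0.7628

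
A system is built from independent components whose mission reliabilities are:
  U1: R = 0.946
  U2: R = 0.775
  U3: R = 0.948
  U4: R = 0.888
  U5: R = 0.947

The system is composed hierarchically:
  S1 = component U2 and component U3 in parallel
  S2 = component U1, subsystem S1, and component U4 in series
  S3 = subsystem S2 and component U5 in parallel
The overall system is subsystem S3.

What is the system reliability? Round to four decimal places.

0.9910

Parallel (U2 and U3): 1 − (1 − 0.775000)(1 − 0.948000) = 0.988300
Series (U1, [0.988300], and U4): 0.946000 × 0.988300 × 0.888000 = 0.830219
Parallel ([0.830219] and U5): 1 − (1 − 0.830219)(1 − 0.947000) = 0.9910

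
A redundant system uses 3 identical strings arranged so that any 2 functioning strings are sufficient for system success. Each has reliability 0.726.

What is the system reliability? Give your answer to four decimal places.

0.8159

R = Σ_{i=2}^{3} C(3,i) p^i (1−p)^{3−i} with p = 0.726
C(3,2)·0.726^2·0.274^1 = 0.433256
C(3,3)·0.726^3·0.274^0 = 0.382657
Sum = 0.8159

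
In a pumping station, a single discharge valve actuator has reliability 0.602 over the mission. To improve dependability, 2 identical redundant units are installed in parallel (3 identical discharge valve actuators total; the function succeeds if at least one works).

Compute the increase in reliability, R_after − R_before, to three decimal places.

R_before = 0.602
R_after = 1 − (1 − 0.602)^3 = 0.937
ΔR = 0.937 − 0.602 = 0.335

0.335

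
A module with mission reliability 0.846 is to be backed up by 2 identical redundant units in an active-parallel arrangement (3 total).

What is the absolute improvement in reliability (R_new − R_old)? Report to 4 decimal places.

0.1503

R_before = 0.846
R_after = 1 − (1 − 0.846)^3 = 0.9963
ΔR = 0.9963 − 0.846 = 0.1503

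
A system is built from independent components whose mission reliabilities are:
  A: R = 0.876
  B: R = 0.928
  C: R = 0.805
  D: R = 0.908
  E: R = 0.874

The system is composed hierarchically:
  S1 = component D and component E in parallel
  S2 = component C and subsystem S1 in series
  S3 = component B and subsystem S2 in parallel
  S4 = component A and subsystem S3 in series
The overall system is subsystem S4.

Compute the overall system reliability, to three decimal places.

Parallel (D and E): 1 − (1 − 0.90800)(1 − 0.87400) = 0.98841
Series (C and [0.98841]): 0.80500 × 0.98841 = 0.79567
Parallel (B and [0.79567]): 1 − (1 − 0.92800)(1 − 0.79567) = 0.98529
Series (A and [0.98529]): 0.87600 × 0.98529 = 0.863

0.863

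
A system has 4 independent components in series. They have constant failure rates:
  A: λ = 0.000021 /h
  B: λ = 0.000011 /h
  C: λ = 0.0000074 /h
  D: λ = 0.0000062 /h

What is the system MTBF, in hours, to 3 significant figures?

21900

Series of exponential components: λ_sys = Σ λ_i
λ_sys = 0.000021 + 0.000011 + 0.0000074 + 0.0000062 = 4.5600e-05 /h
MTBF = 1 / λ_sys = 21900 h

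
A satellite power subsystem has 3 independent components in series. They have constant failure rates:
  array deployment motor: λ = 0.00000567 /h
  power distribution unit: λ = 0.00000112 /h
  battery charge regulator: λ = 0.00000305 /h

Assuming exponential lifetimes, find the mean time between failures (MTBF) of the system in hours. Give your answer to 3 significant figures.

102000

Series of exponential components: λ_sys = Σ λ_i
λ_sys = 0.00000567 + 0.00000112 + 0.00000305 = 9.8400e-06 /h
MTBF = 1 / λ_sys = 102000 h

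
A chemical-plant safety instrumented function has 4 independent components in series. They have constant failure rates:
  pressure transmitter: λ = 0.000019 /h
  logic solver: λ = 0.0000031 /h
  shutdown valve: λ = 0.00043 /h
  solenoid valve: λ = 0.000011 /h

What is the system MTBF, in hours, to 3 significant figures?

2160

Series of exponential components: λ_sys = Σ λ_i
λ_sys = 0.000019 + 0.0000031 + 0.00043 + 0.000011 = 4.6310e-04 /h
MTBF = 1 / λ_sys = 2160 h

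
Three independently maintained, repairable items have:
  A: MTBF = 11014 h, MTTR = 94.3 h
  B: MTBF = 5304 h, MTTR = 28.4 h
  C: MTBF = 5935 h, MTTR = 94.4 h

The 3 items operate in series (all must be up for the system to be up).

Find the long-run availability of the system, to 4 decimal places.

A(A) = MTBF/(MTBF+MTTR) = 11014/(11014+94.3) = 0.991511
A(B) = MTBF/(MTBF+MTTR) = 5304/(5304+28.4) = 0.994674
A(C) = MTBF/(MTBF+MTTR) = 5935/(5935+94.4) = 0.984343
Series availability: 0.991511 × 0.994674 × 0.984343 = 0.9708

0.9708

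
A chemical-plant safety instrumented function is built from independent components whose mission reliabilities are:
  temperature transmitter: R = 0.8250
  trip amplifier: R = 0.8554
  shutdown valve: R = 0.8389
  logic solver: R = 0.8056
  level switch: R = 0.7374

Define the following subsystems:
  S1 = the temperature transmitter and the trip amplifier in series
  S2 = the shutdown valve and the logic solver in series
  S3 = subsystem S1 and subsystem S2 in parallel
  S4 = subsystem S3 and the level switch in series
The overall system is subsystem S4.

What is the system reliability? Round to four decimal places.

Series (temperature transmitter and trip amplifier): 0.825000 × 0.855400 = 0.705705
Series (shutdown valve and logic solver): 0.838900 × 0.805600 = 0.675818
Parallel ([0.705705] and [0.675818]): 1 − (1 − 0.705705)(1 − 0.675818) = 0.904595
Series ([0.904595] and level switch): 0.904595 × 0.737400 = 0.6670

0.6670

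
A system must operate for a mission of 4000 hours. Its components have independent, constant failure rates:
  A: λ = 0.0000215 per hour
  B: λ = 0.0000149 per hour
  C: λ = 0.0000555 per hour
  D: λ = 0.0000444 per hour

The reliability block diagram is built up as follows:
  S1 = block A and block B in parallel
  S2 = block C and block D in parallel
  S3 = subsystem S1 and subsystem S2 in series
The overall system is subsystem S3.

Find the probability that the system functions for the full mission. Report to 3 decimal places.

R(A) = exp(−0.0000215 × 4000) = 0.91759
R(B) = exp(−0.0000149 × 4000) = 0.94214
R(C) = exp(−0.0000555 × 4000) = 0.80092
R(D) = exp(−0.0000444 × 4000) = 0.83728
Parallel (A and B): 1 − (1 − 0.91759)(1 − 0.94214) = 0.99523
Parallel (C and D): 1 − (1 − 0.80092)(1 − 0.83728) = 0.96761
Series ([0.99523] and [0.96761]): 0.99523 × 0.96761 = 0.963

0.963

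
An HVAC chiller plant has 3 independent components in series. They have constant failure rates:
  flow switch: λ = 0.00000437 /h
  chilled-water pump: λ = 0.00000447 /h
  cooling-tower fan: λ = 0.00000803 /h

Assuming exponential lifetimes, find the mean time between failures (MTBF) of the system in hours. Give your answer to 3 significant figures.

59300

Series of exponential components: λ_sys = Σ λ_i
λ_sys = 0.00000437 + 0.00000447 + 0.00000803 = 1.6870e-05 /h
MTBF = 1 / λ_sys = 59300 h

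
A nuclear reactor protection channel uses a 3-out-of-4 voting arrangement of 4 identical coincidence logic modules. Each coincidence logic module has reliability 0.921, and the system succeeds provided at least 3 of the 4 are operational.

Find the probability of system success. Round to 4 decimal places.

R = Σ_{i=3}^{4} C(4,i) p^i (1−p)^{4−i} with p = 0.921
C(4,3)·0.921^3·0.079^1 = 0.246869
C(4,4)·0.921^4·0.079^0 = 0.719513
Sum = 0.9664

0.9664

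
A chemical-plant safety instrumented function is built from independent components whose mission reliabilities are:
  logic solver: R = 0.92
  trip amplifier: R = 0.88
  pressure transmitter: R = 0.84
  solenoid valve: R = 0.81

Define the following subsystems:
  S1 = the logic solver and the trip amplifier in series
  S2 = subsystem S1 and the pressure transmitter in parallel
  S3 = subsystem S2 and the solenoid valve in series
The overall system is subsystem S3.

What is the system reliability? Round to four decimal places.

0.7853

Series (logic solver and trip amplifier): 0.920000 × 0.880000 = 0.809600
Parallel ([0.809600] and pressure transmitter): 1 − (1 − 0.809600)(1 − 0.840000) = 0.969536
Series ([0.969536] and solenoid valve): 0.969536 × 0.810000 = 0.7853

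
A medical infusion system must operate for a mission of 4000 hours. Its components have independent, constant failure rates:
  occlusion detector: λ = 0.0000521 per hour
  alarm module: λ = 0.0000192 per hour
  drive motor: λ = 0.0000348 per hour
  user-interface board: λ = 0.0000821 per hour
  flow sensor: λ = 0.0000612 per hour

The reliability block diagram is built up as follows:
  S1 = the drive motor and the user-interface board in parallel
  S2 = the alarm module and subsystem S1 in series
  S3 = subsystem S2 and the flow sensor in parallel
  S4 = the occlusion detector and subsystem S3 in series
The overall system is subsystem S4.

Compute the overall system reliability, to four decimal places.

0.7929

R(occlusion detector) = exp(−0.0000521 × 4000) = 0.811882
R(alarm module) = exp(−0.0000192 × 4000) = 0.926075
R(drive motor) = exp(−0.0000348 × 4000) = 0.870054
R(user-interface board) = exp(−0.0000821 × 4000) = 0.720075
R(flow sensor) = exp(−0.0000612 × 4000) = 0.782861
Parallel (drive motor and user-interface board): 1 − (1 − 0.870054)(1 − 0.720075) = 0.963625
Series (alarm module and [0.963625]): 0.926075 × 0.963625 = 0.892389
Parallel ([0.892389] and flow sensor): 1 − (1 − 0.892389)(1 − 0.782861) = 0.976633
Series (occlusion detector and [0.976633]): 0.811882 × 0.976633 = 0.7929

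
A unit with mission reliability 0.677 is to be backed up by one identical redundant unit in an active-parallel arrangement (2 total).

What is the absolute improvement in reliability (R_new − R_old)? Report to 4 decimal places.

0.2187

R_before = 0.677
R_after = 1 − (1 − 0.677)^2 = 0.8957
ΔR = 0.8957 − 0.677 = 0.2187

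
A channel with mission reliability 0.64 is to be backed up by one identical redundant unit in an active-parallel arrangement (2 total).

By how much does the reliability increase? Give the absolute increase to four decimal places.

0.2304

R_before = 0.64
R_after = 1 − (1 − 0.64)^2 = 0.8704
ΔR = 0.8704 − 0.64 = 0.2304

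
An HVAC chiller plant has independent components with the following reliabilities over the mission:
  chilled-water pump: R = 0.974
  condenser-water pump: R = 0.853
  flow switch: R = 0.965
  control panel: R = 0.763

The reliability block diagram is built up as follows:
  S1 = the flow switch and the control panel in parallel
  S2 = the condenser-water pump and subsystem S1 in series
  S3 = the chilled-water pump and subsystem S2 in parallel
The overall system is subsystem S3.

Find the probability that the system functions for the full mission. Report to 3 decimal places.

0.996

Parallel (flow switch and control panel): 1 − (1 − 0.96500)(1 − 0.76300) = 0.99171
Series (condenser-water pump and [0.99171]): 0.85300 × 0.99171 = 0.84593
Parallel (chilled-water pump and [0.84593]): 1 − (1 − 0.97400)(1 − 0.84593) = 0.996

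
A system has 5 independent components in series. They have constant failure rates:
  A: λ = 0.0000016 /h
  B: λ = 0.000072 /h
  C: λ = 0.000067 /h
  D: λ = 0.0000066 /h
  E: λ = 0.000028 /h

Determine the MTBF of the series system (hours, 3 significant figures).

5710

Series of exponential components: λ_sys = Σ λ_i
λ_sys = 0.0000016 + 0.000072 + 0.000067 + 0.0000066 + 0.000028 = 1.7520e-04 /h
MTBF = 1 / λ_sys = 5710 h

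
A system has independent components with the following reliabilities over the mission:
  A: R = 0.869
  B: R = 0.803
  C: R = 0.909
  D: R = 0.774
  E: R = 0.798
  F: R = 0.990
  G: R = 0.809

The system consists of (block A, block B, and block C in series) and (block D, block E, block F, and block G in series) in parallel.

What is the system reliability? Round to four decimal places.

0.8152

Series (A, B, and C): 0.869000 × 0.803000 × 0.909000 = 0.634307
Series (D, E, F, and G): 0.774000 × 0.798000 × 0.990000 × 0.809000 = 0.494684
Parallel ([0.634307] and [0.494684]): 1 − (1 − 0.634307)(1 − 0.494684) = 0.8152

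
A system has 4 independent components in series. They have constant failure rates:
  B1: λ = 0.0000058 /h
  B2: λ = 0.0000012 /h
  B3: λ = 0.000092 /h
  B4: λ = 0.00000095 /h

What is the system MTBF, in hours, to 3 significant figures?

Series of exponential components: λ_sys = Σ λ_i
λ_sys = 0.0000058 + 0.0000012 + 0.000092 + 0.00000095 = 9.9950e-05 /h
MTBF = 1 / λ_sys = 10000 h

10000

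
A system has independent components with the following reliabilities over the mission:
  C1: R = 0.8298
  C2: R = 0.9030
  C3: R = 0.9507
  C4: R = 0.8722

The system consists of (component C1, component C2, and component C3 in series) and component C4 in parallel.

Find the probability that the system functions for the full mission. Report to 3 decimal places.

Series (C1, C2, and C3): 0.82980 × 0.90300 × 0.95070 = 0.71237
Parallel ([0.71237] and C4): 1 − (1 − 0.71237)(1 − 0.87220) = 0.963

0.963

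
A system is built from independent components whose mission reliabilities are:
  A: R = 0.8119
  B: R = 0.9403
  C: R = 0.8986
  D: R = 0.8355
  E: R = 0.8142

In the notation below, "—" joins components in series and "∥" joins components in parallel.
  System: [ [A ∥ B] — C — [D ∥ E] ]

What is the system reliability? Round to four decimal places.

Parallel (A and B): 1 − (1 − 0.811900)(1 − 0.940300) = 0.988770
Parallel (D and E): 1 − (1 − 0.835500)(1 − 0.814200) = 0.969436
Series ([0.988770], C, and [0.969436]): 0.988770 × 0.898600 × 0.969436 = 0.8614

0.8614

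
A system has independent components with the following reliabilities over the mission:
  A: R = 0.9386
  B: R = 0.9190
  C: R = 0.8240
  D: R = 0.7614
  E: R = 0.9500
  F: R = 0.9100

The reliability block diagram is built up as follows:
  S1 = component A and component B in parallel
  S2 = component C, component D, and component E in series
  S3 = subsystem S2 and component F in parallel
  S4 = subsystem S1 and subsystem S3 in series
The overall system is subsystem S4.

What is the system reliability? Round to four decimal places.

Parallel (A and B): 1 − (1 − 0.938600)(1 − 0.919000) = 0.995027
Series (C, D, and E): 0.824000 × 0.761400 × 0.950000 = 0.596024
Parallel ([0.596024] and F): 1 − (1 − 0.596024)(1 − 0.910000) = 0.963642
Series ([0.995027] and [0.963642]): 0.995027 × 0.963642 = 0.9588

0.9588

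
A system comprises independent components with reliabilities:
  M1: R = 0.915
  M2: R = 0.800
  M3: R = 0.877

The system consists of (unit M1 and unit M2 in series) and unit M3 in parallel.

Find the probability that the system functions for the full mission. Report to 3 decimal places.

Series (M1 and M2): 0.91500 × 0.80000 = 0.73200
Parallel ([0.73200] and M3): 1 − (1 − 0.73200)(1 − 0.87700) = 0.967

0.967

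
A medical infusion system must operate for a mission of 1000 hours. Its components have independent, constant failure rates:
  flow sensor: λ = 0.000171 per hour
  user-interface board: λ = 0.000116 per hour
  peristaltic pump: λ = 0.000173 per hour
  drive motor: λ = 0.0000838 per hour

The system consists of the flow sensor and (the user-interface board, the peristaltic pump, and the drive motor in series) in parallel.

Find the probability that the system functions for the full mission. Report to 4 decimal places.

R(flow sensor) = exp(−0.000171 × 1000) = 0.842822
R(user-interface board) = exp(−0.000116 × 1000) = 0.890475
R(peristaltic pump) = exp(−0.000173 × 1000) = 0.841138
R(drive motor) = exp(−0.0000838 × 1000) = 0.919615
Series (user-interface board, peristaltic pump, and drive motor): 0.890475 × 0.841138 × 0.919615 = 0.688803
Parallel (flow sensor and [0.688803]): 1 − (1 − 0.842822)(1 − 0.688803) = 0.9511

0.9511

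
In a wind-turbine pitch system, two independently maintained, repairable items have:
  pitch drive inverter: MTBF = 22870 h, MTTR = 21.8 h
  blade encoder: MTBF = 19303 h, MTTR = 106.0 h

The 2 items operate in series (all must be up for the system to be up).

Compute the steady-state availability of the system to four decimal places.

0.9936

A(pitch drive inverter) = MTBF/(MTBF+MTTR) = 22870/(22870+21.8) = 0.999048
A(blade encoder) = MTBF/(MTBF+MTTR) = 19303/(19303+106.0) = 0.994539
Series availability: 0.999048 × 0.994539 = 0.9936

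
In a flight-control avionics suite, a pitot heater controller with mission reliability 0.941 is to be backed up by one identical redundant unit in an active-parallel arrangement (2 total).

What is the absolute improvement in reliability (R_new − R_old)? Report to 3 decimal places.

R_before = 0.941
R_after = 1 − (1 − 0.941)^2 = 0.997
ΔR = 0.997 − 0.941 = 0.056

0.056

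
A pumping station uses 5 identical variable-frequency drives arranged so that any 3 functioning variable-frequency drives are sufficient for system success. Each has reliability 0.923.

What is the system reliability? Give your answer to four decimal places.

0.9959

R = Σ_{i=3}^{5} C(5,i) p^i (1−p)^{5−i} with p = 0.923
C(5,3)·0.923^3·0.077^2 = 0.046622
C(5,4)·0.923^4·0.077^1 = 0.279426
C(5,5)·0.923^5·0.077^0 = 0.669898
Sum = 0.9959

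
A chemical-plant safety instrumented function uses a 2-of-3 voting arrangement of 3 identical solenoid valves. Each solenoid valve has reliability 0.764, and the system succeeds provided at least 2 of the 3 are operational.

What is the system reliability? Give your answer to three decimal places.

0.859

R = Σ_{i=2}^{3} C(3,i) p^i (1−p)^{3−i} with p = 0.764
C(3,2)·0.764^2·0.236^1 = 0.41326
C(3,3)·0.764^3·0.236^0 = 0.44594
Sum = 0.859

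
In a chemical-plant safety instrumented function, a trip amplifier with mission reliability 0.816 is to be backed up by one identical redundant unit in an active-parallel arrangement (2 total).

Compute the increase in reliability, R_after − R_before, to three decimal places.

R_before = 0.816
R_after = 1 − (1 − 0.816)^2 = 0.966
ΔR = 0.966 − 0.816 = 0.150

0.150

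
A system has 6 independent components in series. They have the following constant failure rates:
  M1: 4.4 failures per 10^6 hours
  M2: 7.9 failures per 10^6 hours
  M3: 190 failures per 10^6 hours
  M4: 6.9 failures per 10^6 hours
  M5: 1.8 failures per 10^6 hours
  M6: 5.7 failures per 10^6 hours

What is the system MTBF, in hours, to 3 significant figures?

4610

Series of exponential components: λ_sys = Σ λ_i
λ_sys = 0.0000044 + 0.0000079 + 0.00019 + 0.0000069 + 0.0000018 + 0.0000057 = 2.1670e-04 /h
MTBF = 1 / λ_sys = 4610 h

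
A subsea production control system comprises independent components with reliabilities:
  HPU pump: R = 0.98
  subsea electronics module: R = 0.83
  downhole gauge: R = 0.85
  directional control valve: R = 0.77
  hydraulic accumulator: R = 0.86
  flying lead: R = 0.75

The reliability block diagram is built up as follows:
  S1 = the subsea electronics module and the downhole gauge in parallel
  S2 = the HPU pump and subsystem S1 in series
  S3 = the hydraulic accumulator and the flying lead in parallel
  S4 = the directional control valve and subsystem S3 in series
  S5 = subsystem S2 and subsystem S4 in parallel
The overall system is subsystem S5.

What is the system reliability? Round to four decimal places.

Parallel (subsea electronics module and downhole gauge): 1 − (1 − 0.830000)(1 − 0.850000) = 0.974500
Series (HPU pump and [0.974500]): 0.980000 × 0.974500 = 0.955010
Parallel (hydraulic accumulator and flying lead): 1 − (1 − 0.860000)(1 − 0.750000) = 0.965000
Series (directional control valve and [0.965000]): 0.770000 × 0.965000 = 0.743050
Parallel ([0.955010] and [0.743050]): 1 − (1 − 0.955010)(1 − 0.743050) = 0.9884

0.9884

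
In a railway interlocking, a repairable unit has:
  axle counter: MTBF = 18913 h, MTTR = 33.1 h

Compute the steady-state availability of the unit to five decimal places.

A(axle counter) = MTBF/(MTBF+MTTR) = 18913/(18913+33.1) = 0.99825

0.99825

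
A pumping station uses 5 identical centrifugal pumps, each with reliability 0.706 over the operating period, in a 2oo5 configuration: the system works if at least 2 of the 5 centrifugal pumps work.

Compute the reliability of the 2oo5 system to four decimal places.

0.9714

R = Σ_{i=2}^{5} C(5,i) p^i (1−p)^{5−i} with p = 0.706
C(5,2)·0.706^2·0.294^3 = 0.126663
C(5,3)·0.706^3·0.294^2 = 0.304165
C(5,4)·0.706^4·0.294^1 = 0.365205
C(5,5)·0.706^5·0.294^0 = 0.175398
Sum = 0.9714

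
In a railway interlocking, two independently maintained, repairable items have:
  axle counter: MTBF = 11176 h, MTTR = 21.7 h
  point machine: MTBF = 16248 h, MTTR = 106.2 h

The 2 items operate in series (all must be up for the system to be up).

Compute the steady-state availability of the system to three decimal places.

0.992

A(axle counter) = MTBF/(MTBF+MTTR) = 11176/(11176+21.7) = 0.998062
A(point machine) = MTBF/(MTBF+MTTR) = 16248/(16248+106.2) = 0.993506
Series availability: 0.998062 × 0.993506 = 0.992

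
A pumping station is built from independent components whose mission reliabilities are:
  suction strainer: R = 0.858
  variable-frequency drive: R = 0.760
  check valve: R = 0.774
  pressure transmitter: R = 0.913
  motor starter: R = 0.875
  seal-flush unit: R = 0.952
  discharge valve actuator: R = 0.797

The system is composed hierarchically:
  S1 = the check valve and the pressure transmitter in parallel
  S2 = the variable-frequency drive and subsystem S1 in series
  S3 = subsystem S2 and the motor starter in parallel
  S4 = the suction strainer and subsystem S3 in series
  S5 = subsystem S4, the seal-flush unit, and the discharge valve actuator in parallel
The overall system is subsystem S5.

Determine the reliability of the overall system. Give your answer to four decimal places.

0.9983

Parallel (check valve and pressure transmitter): 1 − (1 − 0.774000)(1 − 0.913000) = 0.980338
Series (variable-frequency drive and [0.980338]): 0.760000 × 0.980338 = 0.745057
Parallel ([0.745057] and motor starter): 1 − (1 − 0.745057)(1 − 0.875000) = 0.968132
Series (suction strainer and [0.968132]): 0.858000 × 0.968132 = 0.830657
Parallel ([0.830657], seal-flush unit, and discharge valve actuator): 1 − (1 − 0.830657)(1 − 0.952000)(1 − 0.797000) = 0.9983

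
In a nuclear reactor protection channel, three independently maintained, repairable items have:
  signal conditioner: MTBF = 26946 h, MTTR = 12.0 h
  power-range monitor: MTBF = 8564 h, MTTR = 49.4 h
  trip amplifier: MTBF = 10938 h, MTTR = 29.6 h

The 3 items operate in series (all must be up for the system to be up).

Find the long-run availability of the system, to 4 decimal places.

A(signal conditioner) = MTBF/(MTBF+MTTR) = 26946/(26946+12.0) = 0.999555
A(power-range monitor) = MTBF/(MTBF+MTTR) = 8564/(8564+49.4) = 0.994265
A(trip amplifier) = MTBF/(MTBF+MTTR) = 10938/(10938+29.6) = 0.997301
Series availability: 0.999555 × 0.994265 × 0.997301 = 0.9911

0.9911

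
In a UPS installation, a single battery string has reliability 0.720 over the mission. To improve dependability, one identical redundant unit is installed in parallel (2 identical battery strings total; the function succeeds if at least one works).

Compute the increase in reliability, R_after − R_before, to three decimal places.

R_before = 0.720
R_after = 1 − (1 − 0.720)^2 = 0.922
ΔR = 0.922 − 0.720 = 0.202

0.202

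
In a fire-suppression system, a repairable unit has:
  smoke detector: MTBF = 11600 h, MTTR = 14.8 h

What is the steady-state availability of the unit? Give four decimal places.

0.9987

A(smoke detector) = MTBF/(MTBF+MTTR) = 11600/(11600+14.8) = 0.9987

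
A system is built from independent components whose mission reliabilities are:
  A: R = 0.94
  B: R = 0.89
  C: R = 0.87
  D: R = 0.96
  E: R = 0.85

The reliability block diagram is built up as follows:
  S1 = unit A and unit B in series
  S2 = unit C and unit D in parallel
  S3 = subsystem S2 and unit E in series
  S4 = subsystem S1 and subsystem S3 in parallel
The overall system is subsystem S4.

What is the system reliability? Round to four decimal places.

Series (A and B): 0.940000 × 0.890000 = 0.836600
Parallel (C and D): 1 − (1 − 0.870000)(1 − 0.960000) = 0.994800
Series ([0.994800] and E): 0.994800 × 0.850000 = 0.845580
Parallel ([0.836600] and [0.845580]): 1 − (1 − 0.836600)(1 − 0.845580) = 0.9748

0.9748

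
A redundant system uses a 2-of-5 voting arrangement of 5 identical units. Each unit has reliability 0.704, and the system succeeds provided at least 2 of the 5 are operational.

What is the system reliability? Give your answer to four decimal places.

0.9707

R = Σ_{i=2}^{5} C(5,i) p^i (1−p)^{5−i} with p = 0.704
C(5,2)·0.704^2·0.296^3 = 0.128535
C(5,3)·0.704^3·0.296^2 = 0.305704
C(5,4)·0.704^4·0.296^1 = 0.363540
C(5,5)·0.704^5·0.296^0 = 0.172927
Sum = 0.9707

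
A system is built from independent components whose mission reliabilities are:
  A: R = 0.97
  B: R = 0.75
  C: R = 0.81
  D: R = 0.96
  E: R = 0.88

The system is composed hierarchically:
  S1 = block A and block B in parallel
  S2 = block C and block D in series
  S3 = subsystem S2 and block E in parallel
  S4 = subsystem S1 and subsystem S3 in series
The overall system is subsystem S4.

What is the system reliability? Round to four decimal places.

0.9660

Parallel (A and B): 1 − (1 − 0.970000)(1 − 0.750000) = 0.992500
Series (C and D): 0.810000 × 0.960000 = 0.777600
Parallel ([0.777600] and E): 1 − (1 − 0.777600)(1 − 0.880000) = 0.973312
Series ([0.992500] and [0.973312]): 0.992500 × 0.973312 = 0.9660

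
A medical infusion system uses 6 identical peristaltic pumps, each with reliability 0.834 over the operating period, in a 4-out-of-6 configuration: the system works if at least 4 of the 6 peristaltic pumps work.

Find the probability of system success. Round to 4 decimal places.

R = Σ_{i=4}^{6} C(6,i) p^i (1−p)^{6−i} with p = 0.834
C(6,4)·0.834^4·0.166^2 = 0.199973
C(6,5)·0.834^5·0.166^1 = 0.401874
C(6,6)·0.834^6·0.166^0 = 0.336509
Sum = 0.9384

0.9384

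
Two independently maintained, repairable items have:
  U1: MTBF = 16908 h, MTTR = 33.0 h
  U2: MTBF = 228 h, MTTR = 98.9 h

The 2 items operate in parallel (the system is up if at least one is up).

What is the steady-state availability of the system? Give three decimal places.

0.999

A(U1) = MTBF/(MTBF+MTTR) = 16908/(16908+33.0) = 0.998052
A(U2) = MTBF/(MTBF+MTTR) = 228/(228+98.9) = 0.697461
Parallel availability: 1 − (1 − 0.998052)(1 − 0.697461) = 0.999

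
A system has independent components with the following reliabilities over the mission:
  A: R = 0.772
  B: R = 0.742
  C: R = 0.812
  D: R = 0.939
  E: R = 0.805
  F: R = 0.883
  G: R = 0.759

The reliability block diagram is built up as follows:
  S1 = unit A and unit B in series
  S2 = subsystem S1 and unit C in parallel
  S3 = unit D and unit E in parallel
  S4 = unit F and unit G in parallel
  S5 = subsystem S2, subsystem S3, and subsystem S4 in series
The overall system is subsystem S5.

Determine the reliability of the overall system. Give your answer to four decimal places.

0.8831

Series (A and B): 0.772000 × 0.742000 = 0.572824
Parallel ([0.572824] and C): 1 − (1 − 0.572824)(1 − 0.812000) = 0.919691
Parallel (D and E): 1 − (1 − 0.939000)(1 − 0.805000) = 0.988105
Parallel (F and G): 1 − (1 − 0.883000)(1 − 0.759000) = 0.971803
Series ([0.919691], [0.988105], and [0.971803]): 0.919691 × 0.988105 × 0.971803 = 0.8831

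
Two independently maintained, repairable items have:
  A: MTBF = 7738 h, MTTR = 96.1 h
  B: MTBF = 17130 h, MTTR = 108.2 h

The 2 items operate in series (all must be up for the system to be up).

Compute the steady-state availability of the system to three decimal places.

A(A) = MTBF/(MTBF+MTTR) = 7738/(7738+96.1) = 0.987733
A(B) = MTBF/(MTBF+MTTR) = 17130/(17130+108.2) = 0.993723
Series availability: 0.987733 × 0.993723 = 0.982

0.982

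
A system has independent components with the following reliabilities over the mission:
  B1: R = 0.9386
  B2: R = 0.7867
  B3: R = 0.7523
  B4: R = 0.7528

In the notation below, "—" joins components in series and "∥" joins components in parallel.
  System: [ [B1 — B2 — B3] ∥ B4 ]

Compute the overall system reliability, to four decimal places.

Series (B1, B2, and B3): 0.938600 × 0.786700 × 0.752300 = 0.555496
Parallel ([0.555496] and B4): 1 − (1 − 0.555496)(1 − 0.752800) = 0.8901

0.8901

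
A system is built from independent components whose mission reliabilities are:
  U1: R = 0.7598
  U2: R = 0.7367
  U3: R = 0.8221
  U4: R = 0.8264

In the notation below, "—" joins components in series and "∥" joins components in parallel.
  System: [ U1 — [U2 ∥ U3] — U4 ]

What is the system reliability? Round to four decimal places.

0.5985

Parallel (U2 and U3): 1 − (1 − 0.736700)(1 − 0.822100) = 0.953159
Series (U1, [0.953159], and U4): 0.759800 × 0.953159 × 0.826400 = 0.5985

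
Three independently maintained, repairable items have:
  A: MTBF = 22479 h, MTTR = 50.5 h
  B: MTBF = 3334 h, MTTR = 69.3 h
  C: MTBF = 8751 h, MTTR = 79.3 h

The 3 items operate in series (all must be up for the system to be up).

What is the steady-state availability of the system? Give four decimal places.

A(A) = MTBF/(MTBF+MTTR) = 22479/(22479+50.5) = 0.997758
A(B) = MTBF/(MTBF+MTTR) = 3334/(3334+69.3) = 0.979637
A(C) = MTBF/(MTBF+MTTR) = 8751/(8751+79.3) = 0.991020
Series availability: 0.997758 × 0.979637 × 0.991020 = 0.9687

0.9687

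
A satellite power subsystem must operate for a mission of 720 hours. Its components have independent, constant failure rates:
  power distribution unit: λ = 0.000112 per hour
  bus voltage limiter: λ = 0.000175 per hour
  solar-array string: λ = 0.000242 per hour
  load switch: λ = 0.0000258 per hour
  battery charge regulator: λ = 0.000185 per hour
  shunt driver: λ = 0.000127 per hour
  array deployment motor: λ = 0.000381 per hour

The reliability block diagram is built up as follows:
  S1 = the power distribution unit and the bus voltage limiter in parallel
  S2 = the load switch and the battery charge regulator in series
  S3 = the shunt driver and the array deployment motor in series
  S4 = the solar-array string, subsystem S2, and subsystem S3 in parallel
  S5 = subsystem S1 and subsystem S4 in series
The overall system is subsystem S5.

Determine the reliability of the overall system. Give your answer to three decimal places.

0.984

R(power distribution unit) = exp(−0.000112 × 720) = 0.92253
R(bus voltage limiter) = exp(−0.000175 × 720) = 0.88161
R(solar-array string) = exp(−0.000242 × 720) = 0.84010
R(load switch) = exp(−0.0000258 × 720) = 0.98160
R(battery charge regulator) = exp(−0.000185 × 720) = 0.87529
R(shunt driver) = exp(−0.000127 × 720) = 0.91262
R(array deployment motor) = exp(−0.000381 × 720) = 0.76009
Parallel (power distribution unit and bus voltage limiter): 1 − (1 − 0.92253)(1 − 0.88161) = 0.99083
Series (load switch and battery charge regulator): 0.98160 × 0.87529 = 0.85918
Series (shunt driver and array deployment motor): 0.91262 × 0.76009 = 0.69367
Parallel (solar-array string, [0.85918], and [0.69367]): 1 − (1 − 0.84010)(1 − 0.85918)(1 − 0.69367) = 0.99310
Series ([0.99083] and [0.99310]): 0.99083 × 0.99310 = 0.984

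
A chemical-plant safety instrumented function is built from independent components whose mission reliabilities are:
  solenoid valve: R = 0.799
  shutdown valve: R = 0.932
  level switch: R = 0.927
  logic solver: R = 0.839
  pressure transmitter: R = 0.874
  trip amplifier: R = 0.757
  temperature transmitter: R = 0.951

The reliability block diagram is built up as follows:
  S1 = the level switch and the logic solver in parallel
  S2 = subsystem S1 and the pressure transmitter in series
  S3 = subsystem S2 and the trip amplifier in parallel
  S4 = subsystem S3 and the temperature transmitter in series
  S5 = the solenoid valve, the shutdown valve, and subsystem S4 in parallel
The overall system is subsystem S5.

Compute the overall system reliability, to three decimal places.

0.999

Parallel (level switch and logic solver): 1 − (1 − 0.92700)(1 − 0.83900) = 0.98825
Series ([0.98825] and pressure transmitter): 0.98825 × 0.87400 = 0.86373
Parallel ([0.86373] and trip amplifier): 1 − (1 − 0.86373)(1 − 0.75700) = 0.96689
Series ([0.96689] and temperature transmitter): 0.96689 × 0.95100 = 0.91951
Parallel (solenoid valve, shutdown valve, and [0.91951]): 1 − (1 − 0.79900)(1 − 0.93200)(1 − 0.91951) = 0.999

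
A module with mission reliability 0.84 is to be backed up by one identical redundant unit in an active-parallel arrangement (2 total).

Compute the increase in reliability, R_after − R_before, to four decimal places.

0.1344

R_before = 0.84
R_after = 1 − (1 − 0.84)^2 = 0.9744
ΔR = 0.9744 − 0.84 = 0.1344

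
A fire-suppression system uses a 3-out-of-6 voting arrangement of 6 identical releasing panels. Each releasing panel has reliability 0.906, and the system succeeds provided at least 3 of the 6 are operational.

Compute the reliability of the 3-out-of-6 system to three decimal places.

0.999

R = Σ_{i=3}^{6} C(6,i) p^i (1−p)^{6−i} with p = 0.906
C(6,3)·0.906^3·0.094^3 = 0.01235
C(6,4)·0.906^4·0.094^2 = 0.08930
C(6,5)·0.906^5·0.094^1 = 0.34429
C(6,6)·0.906^6·0.094^0 = 0.55306
Sum = 0.999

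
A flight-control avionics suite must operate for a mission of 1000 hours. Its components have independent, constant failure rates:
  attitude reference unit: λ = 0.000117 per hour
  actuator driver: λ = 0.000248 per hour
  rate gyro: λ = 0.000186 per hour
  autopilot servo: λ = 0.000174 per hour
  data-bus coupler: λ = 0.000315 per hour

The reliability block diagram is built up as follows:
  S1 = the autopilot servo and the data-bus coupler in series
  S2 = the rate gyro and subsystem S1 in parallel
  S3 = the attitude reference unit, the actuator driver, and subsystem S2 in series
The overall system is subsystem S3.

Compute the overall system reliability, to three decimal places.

R(attitude reference unit) = exp(−0.000117 × 1000) = 0.88959
R(actuator driver) = exp(−0.000248 × 1000) = 0.78036
R(rate gyro) = exp(−0.000186 × 1000) = 0.83027
R(autopilot servo) = exp(−0.000174 × 1000) = 0.84030
R(data-bus coupler) = exp(−0.000315 × 1000) = 0.72979
Series (autopilot servo and data-bus coupler): 0.84030 × 0.72979 = 0.61324
Parallel (rate gyro and [0.61324]): 1 − (1 − 0.83027)(1 − 0.61324) = 0.93436
Series (attitude reference unit, actuator driver, and [0.93436]): 0.88959 × 0.78036 × 0.93436 = 0.649

0.649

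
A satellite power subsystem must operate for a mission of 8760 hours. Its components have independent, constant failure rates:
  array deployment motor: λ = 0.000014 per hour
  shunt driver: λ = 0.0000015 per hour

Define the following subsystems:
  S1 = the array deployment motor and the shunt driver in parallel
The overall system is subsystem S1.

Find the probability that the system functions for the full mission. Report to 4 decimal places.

R(array deployment motor) = exp(−0.000014 × 8760) = 0.884582
R(shunt driver) = exp(−0.0000015 × 8760) = 0.986946
Parallel (array deployment motor and shunt driver): 1 − (1 − 0.884582)(1 − 0.986946) = 0.9985

0.9985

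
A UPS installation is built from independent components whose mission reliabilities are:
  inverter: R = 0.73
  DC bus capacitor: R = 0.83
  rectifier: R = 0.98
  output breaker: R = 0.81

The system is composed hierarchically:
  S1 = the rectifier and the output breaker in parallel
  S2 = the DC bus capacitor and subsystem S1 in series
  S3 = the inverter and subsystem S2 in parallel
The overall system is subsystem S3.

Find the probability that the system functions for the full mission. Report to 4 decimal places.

0.9532

Parallel (rectifier and output breaker): 1 − (1 − 0.980000)(1 − 0.810000) = 0.996200
Series (DC bus capacitor and [0.996200]): 0.830000 × 0.996200 = 0.826846
Parallel (inverter and [0.826846]): 1 − (1 − 0.730000)(1 − 0.826846) = 0.9532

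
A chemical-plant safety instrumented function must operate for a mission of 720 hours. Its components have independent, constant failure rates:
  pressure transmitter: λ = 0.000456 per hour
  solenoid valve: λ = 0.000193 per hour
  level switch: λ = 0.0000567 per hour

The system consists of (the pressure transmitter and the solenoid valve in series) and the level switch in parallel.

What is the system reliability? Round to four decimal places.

R(pressure transmitter) = exp(−0.000456 × 720) = 0.720133
R(solenoid valve) = exp(−0.000193 × 720) = 0.870263
R(level switch) = exp(−0.0000567 × 720) = 0.959998
Series (pressure transmitter and solenoid valve): 0.720133 × 0.870263 = 0.626705
Parallel ([0.626705] and level switch): 1 − (1 − 0.626705)(1 − 0.959998) = 0.9851

0.9851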